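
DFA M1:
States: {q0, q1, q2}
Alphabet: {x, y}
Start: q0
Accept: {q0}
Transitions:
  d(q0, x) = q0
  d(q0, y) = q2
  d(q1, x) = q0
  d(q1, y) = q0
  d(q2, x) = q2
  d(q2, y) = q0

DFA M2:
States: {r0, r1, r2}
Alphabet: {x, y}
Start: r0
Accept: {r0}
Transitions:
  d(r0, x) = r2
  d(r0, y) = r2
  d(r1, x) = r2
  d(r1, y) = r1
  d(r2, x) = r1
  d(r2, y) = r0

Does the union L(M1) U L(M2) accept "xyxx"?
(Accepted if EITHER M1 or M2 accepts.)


M1: final=q2 accepted=False
M2: final=r1 accepted=False

No, union rejects (neither accepts)


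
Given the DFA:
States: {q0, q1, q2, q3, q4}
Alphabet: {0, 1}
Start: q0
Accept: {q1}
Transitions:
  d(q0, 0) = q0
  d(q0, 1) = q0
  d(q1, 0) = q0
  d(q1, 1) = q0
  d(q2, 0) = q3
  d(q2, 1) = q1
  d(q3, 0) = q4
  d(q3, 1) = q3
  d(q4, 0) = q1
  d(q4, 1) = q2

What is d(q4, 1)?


Looking up transition d(q4, 1)

q2


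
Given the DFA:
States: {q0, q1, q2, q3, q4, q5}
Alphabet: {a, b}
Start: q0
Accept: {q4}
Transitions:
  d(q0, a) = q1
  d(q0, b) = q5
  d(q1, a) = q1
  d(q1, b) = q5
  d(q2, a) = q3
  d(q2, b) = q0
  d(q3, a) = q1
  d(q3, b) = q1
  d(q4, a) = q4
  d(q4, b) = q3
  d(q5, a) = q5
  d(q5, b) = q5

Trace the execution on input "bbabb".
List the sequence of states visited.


Input: bbabb
d(q0, b) = q5
d(q5, b) = q5
d(q5, a) = q5
d(q5, b) = q5
d(q5, b) = q5


q0 -> q5 -> q5 -> q5 -> q5 -> q5


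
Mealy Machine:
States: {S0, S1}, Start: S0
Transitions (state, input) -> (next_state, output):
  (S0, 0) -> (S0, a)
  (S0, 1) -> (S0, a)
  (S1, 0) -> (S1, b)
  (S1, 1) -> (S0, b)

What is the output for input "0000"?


Step-by-step:
  (S0, 0) -> (S0, a)
  (S0, 0) -> (S0, a)
  (S0, 0) -> (S0, a)
  (S0, 0) -> (S0, a)

"aaaa"


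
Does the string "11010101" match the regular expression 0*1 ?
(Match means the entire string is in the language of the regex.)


|string| = 8; first = '1'; last = '1'

No, "11010101" does not match 0*1


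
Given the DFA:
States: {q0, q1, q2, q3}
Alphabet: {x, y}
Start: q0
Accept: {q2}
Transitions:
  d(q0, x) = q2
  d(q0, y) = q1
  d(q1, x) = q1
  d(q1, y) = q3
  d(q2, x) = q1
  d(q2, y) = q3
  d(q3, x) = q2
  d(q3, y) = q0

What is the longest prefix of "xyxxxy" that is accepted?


Run the DFA, marking each prefix where the state is accepting:
  "" -> q0 [reject]
  "x" -> q2 [accept]
  "xy" -> q3 [reject]
  "xyx" -> q2 [accept]
  "xyxx" -> q1 [reject]
  "xyxxx" -> q1 [reject]
  "xyxxxy" -> q3 [reject]

"xyx"


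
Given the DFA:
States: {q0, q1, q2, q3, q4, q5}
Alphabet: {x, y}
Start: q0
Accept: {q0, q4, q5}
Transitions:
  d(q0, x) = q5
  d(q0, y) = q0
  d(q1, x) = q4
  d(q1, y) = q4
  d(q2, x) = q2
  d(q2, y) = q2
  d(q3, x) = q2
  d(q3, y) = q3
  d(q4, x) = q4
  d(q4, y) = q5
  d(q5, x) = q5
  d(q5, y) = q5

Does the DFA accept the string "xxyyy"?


Trace: q0 -> q5 -> q5 -> q5 -> q5 -> q5
Final state: q5
Accept states: {q0, q4, q5}

Yes, accepted (final state q5 is an accept state)


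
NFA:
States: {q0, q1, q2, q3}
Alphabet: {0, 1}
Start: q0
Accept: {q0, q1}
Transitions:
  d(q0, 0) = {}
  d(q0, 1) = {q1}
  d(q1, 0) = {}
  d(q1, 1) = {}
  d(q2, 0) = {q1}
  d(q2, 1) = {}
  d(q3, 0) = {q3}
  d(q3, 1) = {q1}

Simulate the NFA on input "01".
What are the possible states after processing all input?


Start: {q0}
  --0--> {}
  --1--> {}

{} (empty set, no valid transitions)


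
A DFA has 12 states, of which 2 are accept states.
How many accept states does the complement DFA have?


Complement swaps accept and non-accept states.
12 - 2 = 10

10


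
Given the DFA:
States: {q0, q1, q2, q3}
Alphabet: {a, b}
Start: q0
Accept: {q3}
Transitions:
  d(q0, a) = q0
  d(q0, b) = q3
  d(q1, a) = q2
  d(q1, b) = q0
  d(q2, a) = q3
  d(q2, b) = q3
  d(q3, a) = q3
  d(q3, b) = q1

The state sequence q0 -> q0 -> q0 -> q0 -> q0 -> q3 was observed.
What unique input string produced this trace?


Trace back each transition to find the symbol:
  q0 --[a]--> q0
  q0 --[a]--> q0
  q0 --[a]--> q0
  q0 --[a]--> q0
  q0 --[b]--> q3

"aaaab"


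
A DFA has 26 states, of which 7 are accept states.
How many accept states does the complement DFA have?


Complement swaps accept and non-accept states.
26 - 7 = 19

19


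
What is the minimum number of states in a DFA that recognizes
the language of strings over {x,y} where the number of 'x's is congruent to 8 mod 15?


States track (count of 'x') mod 15.
Need 15 states: one per remainder 0..14; accept = remainder 8.

15


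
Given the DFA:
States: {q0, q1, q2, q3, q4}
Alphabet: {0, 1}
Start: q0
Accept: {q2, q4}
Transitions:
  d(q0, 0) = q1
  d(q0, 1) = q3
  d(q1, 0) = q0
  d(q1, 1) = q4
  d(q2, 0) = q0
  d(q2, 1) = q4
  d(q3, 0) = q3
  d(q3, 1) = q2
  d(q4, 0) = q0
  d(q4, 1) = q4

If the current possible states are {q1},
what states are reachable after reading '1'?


Apply transition on '1' from each current state:
  d(q1, 1) = q4

{q4}


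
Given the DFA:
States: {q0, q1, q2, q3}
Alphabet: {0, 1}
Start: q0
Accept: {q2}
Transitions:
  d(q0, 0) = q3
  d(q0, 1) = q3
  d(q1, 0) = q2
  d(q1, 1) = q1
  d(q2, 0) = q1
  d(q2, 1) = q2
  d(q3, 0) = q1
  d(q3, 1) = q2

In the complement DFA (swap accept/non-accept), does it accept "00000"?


Trace: q0 -> q3 -> q1 -> q2 -> q1 -> q2
Final: q2
Original accept: {q2}
Complement: q2 is in original accept

No, complement rejects (original accepts)


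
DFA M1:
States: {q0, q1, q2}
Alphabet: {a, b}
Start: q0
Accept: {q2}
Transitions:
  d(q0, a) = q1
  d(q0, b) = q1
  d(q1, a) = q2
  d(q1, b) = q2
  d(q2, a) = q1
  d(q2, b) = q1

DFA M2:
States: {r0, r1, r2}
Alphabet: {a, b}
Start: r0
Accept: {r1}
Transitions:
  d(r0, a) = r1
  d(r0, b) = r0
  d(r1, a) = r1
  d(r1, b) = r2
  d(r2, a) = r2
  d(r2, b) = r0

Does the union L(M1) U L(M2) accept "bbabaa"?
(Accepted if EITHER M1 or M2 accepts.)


M1: final=q2 accepted=True
M2: final=r2 accepted=False

Yes, union accepts


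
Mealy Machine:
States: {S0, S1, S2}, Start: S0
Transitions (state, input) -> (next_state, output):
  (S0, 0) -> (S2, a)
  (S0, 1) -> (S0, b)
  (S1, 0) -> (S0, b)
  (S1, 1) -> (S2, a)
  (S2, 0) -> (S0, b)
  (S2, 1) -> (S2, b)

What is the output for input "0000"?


Step-by-step:
  (S0, 0) -> (S2, a)
  (S2, 0) -> (S0, b)
  (S0, 0) -> (S2, a)
  (S2, 0) -> (S0, b)

"abab"


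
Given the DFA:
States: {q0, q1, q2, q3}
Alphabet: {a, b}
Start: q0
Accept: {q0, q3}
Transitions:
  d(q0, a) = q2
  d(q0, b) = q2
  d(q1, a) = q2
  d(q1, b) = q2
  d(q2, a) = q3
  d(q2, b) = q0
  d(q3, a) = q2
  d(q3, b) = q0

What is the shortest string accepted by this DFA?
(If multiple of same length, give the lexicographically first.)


BFS by string length (lex-first path to each state shown):
  len 0: q0<-""
Found accept state at length 0.

"" (empty string)


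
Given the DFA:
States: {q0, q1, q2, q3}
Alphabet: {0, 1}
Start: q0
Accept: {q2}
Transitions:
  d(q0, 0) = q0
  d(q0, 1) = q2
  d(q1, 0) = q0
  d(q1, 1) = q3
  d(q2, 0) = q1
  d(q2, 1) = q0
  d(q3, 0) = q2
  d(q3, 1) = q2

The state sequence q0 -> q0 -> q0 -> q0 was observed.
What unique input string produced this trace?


Trace back each transition to find the symbol:
  q0 --[0]--> q0
  q0 --[0]--> q0
  q0 --[0]--> q0

"000"


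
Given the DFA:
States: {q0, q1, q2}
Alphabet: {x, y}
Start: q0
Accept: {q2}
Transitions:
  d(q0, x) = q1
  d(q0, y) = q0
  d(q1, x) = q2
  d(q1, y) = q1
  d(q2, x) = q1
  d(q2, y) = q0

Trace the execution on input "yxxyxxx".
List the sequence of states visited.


Input: yxxyxxx
d(q0, y) = q0
d(q0, x) = q1
d(q1, x) = q2
d(q2, y) = q0
d(q0, x) = q1
d(q1, x) = q2
d(q2, x) = q1


q0 -> q0 -> q1 -> q2 -> q0 -> q1 -> q2 -> q1


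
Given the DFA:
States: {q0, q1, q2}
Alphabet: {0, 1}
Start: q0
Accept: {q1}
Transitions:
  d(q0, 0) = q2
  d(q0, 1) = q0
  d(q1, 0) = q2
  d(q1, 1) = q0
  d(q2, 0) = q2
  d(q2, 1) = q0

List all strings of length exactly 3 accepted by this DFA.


All strings of length 3: 8 total
Accepted: 0

None


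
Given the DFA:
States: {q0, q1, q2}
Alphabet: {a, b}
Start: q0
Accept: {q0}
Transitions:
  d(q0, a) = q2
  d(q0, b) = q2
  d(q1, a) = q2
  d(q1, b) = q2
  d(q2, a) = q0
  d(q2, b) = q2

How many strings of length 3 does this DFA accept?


Enumerating all length-3 strings:
  "aaa" -> q2 [reject]
  "aab" -> q2 [reject]
  "aba" -> q0 [accept]
  "abb" -> q2 [reject]
  "baa" -> q2 [reject]
  "bab" -> q2 [reject]
  "bba" -> q0 [accept]
  "bbb" -> q2 [reject]

2 out of 8


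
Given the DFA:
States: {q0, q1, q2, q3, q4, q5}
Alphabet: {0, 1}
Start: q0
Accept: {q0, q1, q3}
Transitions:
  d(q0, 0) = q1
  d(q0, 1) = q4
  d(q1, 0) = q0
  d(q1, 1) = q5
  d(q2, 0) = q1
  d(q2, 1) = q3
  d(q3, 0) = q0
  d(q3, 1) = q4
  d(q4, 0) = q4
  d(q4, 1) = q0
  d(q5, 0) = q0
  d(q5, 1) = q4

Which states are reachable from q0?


BFS from q0:
  layer 0: {q0}
  layer 1: {q1, q4}
  layer 2: {q5}

{q0, q1, q4, q5}


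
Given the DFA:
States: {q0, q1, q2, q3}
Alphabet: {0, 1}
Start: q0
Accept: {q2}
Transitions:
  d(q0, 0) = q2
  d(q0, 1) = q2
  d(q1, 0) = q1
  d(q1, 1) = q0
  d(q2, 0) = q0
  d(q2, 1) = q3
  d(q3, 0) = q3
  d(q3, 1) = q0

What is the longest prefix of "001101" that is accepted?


Run the DFA, marking each prefix where the state is accepting:
  "" -> q0 [reject]
  "0" -> q2 [accept]
  "00" -> q0 [reject]
  "001" -> q2 [accept]
  "0011" -> q3 [reject]
  "00110" -> q3 [reject]
  "001101" -> q0 [reject]

"001"


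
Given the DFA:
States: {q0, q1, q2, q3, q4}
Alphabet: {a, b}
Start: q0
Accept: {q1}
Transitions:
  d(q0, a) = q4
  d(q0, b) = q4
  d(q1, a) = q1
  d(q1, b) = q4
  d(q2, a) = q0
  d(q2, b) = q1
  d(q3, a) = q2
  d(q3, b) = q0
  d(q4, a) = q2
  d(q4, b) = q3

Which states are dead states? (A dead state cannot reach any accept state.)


Forward reachability from each state:
  q0 -> reaches accept state q1 (live)
  q1 -> reaches accept state q1 (live)
  q2 -> reaches accept state q1 (live)
  q3 -> reaches accept state q1 (live)
  q4 -> reaches accept state q1 (live)

None (all states can reach an accept state)


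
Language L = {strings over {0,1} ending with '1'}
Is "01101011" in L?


last symbol = '1'

Yes, "01101011" is in L


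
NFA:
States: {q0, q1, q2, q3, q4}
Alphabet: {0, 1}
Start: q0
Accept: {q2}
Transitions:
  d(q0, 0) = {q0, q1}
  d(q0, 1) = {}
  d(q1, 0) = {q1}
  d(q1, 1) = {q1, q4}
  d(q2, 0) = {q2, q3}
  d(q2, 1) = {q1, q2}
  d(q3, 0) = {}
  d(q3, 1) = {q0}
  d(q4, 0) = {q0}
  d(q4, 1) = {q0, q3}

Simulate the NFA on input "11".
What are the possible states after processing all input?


Start: {q0}
  --1--> {}
  --1--> {}

{} (empty set, no valid transitions)


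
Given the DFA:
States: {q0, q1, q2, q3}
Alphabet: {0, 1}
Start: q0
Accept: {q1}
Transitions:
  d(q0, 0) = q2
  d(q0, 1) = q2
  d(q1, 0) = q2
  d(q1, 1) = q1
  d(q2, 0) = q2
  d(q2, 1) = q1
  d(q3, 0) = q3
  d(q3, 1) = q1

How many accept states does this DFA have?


Accept states listed: {q1}
Counting: q1(1)

1


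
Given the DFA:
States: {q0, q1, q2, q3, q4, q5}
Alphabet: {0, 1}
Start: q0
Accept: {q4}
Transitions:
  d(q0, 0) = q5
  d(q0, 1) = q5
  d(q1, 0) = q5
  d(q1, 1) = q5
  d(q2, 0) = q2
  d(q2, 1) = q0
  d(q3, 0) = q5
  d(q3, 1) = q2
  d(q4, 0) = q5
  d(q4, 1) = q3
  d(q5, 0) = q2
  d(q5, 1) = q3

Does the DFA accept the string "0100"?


Trace: q0 -> q5 -> q3 -> q5 -> q2
Final state: q2
Accept states: {q4}

No, rejected (final state q2 is not an accept state)


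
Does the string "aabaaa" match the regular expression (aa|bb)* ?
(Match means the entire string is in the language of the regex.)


|string| = 6; first = 'a'; last = 'a'

No, "aabaaa" does not match (aa|bb)*


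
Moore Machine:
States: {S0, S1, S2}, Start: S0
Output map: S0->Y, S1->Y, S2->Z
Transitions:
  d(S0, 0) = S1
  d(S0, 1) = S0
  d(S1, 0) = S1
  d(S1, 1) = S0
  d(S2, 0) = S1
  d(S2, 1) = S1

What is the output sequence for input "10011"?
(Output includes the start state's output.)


Start: S0 (output Y)
  --1--> S0 (output Y)
  --0--> S1 (output Y)
  --0--> S1 (output Y)
  --1--> S0 (output Y)
  --1--> S0 (output Y)

"YYYYYY"


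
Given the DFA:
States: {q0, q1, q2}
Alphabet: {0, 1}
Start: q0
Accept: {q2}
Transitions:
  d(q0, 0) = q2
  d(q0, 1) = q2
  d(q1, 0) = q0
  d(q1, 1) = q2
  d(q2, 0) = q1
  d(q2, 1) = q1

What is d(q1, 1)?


Looking up transition d(q1, 1)

q2


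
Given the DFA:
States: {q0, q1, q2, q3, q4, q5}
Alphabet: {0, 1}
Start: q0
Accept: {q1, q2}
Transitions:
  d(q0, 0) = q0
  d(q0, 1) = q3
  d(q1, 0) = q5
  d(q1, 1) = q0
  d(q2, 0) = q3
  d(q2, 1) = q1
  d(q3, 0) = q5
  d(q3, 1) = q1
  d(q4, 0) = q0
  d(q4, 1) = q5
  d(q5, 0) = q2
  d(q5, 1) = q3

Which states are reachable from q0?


BFS from q0:
  layer 0: {q0}
  layer 1: {q3}
  layer 2: {q1, q5}
  layer 3: {q2}

{q0, q1, q2, q3, q5}


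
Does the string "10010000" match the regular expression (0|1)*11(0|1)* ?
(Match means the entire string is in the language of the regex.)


|string| = 8; first = '1'; last = '0'

No, "10010000" does not match (0|1)*11(0|1)*


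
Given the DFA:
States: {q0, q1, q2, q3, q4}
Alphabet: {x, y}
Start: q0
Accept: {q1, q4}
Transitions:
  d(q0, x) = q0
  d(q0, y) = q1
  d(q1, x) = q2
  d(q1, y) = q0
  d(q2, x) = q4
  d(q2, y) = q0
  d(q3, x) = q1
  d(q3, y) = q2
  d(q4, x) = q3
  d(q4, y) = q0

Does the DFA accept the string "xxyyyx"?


Trace: q0 -> q0 -> q0 -> q1 -> q0 -> q1 -> q2
Final state: q2
Accept states: {q1, q4}

No, rejected (final state q2 is not an accept state)


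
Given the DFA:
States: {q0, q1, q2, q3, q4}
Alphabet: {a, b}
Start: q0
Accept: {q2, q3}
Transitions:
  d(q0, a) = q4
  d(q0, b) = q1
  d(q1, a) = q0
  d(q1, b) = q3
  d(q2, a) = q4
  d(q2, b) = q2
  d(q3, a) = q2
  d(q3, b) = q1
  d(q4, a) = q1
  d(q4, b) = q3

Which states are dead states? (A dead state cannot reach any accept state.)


Forward reachability from each state:
  q0 -> reaches accept state q2 (live)
  q1 -> reaches accept state q2 (live)
  q2 -> reaches accept state q2 (live)
  q3 -> reaches accept state q2 (live)
  q4 -> reaches accept state q2 (live)

None (all states can reach an accept state)


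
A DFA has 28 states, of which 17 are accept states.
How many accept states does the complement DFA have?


Complement swaps accept and non-accept states.
28 - 17 = 11

11


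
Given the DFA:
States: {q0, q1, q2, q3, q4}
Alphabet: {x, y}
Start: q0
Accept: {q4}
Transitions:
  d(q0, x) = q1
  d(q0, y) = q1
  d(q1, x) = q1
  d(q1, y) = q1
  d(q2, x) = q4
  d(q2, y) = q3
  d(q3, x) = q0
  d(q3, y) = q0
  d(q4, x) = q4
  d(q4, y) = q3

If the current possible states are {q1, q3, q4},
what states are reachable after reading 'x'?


Apply transition on 'x' from each current state:
  d(q1, x) = q1
  d(q3, x) = q0
  d(q4, x) = q4

{q0, q1, q4}


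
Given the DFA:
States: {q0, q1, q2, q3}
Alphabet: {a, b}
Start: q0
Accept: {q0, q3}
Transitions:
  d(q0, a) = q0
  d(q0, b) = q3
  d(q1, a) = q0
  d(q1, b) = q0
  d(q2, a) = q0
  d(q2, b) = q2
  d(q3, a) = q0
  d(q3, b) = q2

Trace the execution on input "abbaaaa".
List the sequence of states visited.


Input: abbaaaa
d(q0, a) = q0
d(q0, b) = q3
d(q3, b) = q2
d(q2, a) = q0
d(q0, a) = q0
d(q0, a) = q0
d(q0, a) = q0


q0 -> q0 -> q3 -> q2 -> q0 -> q0 -> q0 -> q0


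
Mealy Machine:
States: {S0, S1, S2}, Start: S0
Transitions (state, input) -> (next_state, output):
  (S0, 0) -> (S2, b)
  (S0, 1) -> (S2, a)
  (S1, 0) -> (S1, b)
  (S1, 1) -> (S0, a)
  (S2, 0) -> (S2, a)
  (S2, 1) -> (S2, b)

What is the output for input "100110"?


Step-by-step:
  (S0, 1) -> (S2, a)
  (S2, 0) -> (S2, a)
  (S2, 0) -> (S2, a)
  (S2, 1) -> (S2, b)
  (S2, 1) -> (S2, b)
  (S2, 0) -> (S2, a)

"aaabba"


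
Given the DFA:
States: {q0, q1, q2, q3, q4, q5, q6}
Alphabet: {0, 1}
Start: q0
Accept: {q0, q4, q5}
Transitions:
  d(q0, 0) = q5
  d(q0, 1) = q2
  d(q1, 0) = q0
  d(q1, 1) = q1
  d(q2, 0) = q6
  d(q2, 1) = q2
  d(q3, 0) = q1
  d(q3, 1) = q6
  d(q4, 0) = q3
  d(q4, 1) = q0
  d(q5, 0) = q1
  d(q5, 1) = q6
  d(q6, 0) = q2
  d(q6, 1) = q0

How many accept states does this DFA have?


Accept states listed: {q0, q4, q5}
Counting: q0(1) q4(2) q5(3)

3


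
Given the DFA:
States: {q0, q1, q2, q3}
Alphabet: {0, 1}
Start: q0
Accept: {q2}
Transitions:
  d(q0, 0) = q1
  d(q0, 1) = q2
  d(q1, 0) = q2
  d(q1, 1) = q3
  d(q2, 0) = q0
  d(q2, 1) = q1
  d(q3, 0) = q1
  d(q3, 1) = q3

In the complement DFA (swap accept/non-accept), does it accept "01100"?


Trace: q0 -> q1 -> q3 -> q3 -> q1 -> q2
Final: q2
Original accept: {q2}
Complement: q2 is in original accept

No, complement rejects (original accepts)


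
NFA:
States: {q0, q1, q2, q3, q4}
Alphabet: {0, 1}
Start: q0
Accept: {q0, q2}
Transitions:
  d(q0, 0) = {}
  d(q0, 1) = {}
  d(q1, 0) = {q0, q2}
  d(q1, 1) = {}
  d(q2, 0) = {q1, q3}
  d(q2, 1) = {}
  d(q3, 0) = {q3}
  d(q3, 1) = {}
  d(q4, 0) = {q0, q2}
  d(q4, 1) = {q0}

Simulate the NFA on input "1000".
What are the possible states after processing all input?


Start: {q0}
  --1--> {}
  --0--> {}
  --0--> {}
  --0--> {}

{} (empty set, no valid transitions)


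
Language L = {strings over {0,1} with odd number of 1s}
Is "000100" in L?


count('1') = 1; 1 mod 2 = 1

Yes, "000100" is in L


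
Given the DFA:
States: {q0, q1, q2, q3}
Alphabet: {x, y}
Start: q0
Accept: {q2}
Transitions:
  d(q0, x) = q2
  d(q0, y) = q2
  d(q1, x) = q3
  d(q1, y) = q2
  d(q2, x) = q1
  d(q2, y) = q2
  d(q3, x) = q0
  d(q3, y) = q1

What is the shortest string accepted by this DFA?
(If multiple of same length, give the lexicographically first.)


BFS by string length (lex-first path to each state shown):
  len 0: q0<-""
  len 1: q2<-"x"
Found accept state at length 1.

"x"


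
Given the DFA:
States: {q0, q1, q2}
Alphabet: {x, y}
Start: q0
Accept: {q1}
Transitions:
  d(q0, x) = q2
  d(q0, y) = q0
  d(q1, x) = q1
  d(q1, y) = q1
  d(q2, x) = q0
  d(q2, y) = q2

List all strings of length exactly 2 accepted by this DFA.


All strings of length 2: 4 total
Accepted: 0

None


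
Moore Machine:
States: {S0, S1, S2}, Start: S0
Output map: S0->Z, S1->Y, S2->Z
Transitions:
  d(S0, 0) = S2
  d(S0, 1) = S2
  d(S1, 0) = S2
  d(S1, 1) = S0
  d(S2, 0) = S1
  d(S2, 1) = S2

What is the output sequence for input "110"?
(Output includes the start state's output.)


Start: S0 (output Z)
  --1--> S2 (output Z)
  --1--> S2 (output Z)
  --0--> S1 (output Y)

"ZZZY"


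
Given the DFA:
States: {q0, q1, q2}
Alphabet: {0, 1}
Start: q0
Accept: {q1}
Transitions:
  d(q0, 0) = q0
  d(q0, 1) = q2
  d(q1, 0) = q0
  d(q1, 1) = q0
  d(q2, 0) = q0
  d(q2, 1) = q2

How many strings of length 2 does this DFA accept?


Enumerating all length-2 strings:
  "00" -> q0 [reject]
  "01" -> q2 [reject]
  "10" -> q0 [reject]
  "11" -> q2 [reject]

0 out of 4


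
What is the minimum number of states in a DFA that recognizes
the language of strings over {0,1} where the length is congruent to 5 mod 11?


States track (length) mod 11.
Need 11 states: one per remainder 0..10; accept = remainder 5.

11


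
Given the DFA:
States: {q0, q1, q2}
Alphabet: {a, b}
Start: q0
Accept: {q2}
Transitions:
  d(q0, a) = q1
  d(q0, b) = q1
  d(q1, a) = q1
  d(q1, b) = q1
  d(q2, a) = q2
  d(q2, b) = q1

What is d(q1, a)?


Looking up transition d(q1, a)

q1


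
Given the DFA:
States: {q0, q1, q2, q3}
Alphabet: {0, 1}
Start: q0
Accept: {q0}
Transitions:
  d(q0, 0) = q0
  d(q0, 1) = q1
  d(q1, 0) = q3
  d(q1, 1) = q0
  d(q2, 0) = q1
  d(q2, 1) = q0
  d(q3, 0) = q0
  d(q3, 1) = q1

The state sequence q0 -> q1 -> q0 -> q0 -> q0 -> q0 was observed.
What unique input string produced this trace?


Trace back each transition to find the symbol:
  q0 --[1]--> q1
  q1 --[1]--> q0
  q0 --[0]--> q0
  q0 --[0]--> q0
  q0 --[0]--> q0

"11000"


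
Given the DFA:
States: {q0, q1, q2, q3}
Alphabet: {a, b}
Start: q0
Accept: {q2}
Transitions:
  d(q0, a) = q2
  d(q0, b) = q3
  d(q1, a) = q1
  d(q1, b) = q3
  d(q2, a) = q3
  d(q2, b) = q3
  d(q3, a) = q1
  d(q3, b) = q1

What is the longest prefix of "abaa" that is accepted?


Run the DFA, marking each prefix where the state is accepting:
  "" -> q0 [reject]
  "a" -> q2 [accept]
  "ab" -> q3 [reject]
  "aba" -> q1 [reject]
  "abaa" -> q1 [reject]

"a"


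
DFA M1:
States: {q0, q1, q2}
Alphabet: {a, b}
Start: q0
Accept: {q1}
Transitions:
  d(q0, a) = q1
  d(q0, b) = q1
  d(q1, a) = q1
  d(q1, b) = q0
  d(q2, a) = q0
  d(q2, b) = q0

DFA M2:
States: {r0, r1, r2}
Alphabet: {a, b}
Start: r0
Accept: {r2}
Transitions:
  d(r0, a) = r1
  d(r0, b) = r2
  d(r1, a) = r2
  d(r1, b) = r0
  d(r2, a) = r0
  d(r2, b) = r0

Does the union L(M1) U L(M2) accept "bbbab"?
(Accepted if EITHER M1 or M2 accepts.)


M1: final=q0 accepted=False
M2: final=r2 accepted=True

Yes, union accepts


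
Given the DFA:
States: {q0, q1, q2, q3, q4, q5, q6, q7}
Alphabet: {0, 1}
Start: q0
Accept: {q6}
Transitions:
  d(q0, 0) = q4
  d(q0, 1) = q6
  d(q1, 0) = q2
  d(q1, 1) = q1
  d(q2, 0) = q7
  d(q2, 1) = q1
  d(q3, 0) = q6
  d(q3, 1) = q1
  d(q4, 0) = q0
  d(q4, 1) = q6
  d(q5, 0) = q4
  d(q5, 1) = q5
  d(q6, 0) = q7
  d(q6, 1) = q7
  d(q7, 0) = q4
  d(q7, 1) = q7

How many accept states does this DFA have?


Accept states listed: {q6}
Counting: q6(1)

1


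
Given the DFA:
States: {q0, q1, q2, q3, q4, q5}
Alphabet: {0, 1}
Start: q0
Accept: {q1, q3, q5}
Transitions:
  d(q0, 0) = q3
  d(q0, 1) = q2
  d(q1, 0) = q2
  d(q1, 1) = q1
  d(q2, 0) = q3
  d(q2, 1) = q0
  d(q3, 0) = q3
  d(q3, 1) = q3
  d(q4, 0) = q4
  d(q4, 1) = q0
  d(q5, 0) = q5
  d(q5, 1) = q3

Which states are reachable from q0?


BFS from q0:
  layer 0: {q0}
  layer 1: {q2, q3}

{q0, q2, q3}


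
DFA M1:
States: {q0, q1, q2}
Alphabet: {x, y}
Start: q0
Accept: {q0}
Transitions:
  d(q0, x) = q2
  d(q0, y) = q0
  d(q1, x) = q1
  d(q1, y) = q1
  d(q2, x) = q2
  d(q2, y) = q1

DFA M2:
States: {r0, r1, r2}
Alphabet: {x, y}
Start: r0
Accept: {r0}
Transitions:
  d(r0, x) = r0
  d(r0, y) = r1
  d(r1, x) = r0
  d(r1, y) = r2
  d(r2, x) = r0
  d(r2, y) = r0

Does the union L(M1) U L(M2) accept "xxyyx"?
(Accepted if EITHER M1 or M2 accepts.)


M1: final=q1 accepted=False
M2: final=r0 accepted=True

Yes, union accepts


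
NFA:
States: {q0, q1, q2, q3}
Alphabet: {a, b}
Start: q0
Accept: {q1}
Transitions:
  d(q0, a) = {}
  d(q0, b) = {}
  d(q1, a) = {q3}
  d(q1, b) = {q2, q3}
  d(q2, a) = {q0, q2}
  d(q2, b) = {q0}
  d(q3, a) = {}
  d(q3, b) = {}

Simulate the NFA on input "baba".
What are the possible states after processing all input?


Start: {q0}
  --b--> {}
  --a--> {}
  --b--> {}
  --a--> {}

{} (empty set, no valid transitions)


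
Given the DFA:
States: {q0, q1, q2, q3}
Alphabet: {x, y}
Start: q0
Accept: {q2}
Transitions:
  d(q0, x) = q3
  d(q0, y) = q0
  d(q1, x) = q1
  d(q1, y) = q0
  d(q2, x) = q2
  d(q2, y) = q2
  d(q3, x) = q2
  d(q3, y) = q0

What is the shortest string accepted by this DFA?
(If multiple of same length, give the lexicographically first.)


BFS by string length (lex-first path to each state shown):
  len 0: q0<-""
  len 1: q0<-"y", q3<-"x"
  len 2: q0<-"xy", q2<-"xx", q3<-"yx"
Found accept state at length 2.

"xx"


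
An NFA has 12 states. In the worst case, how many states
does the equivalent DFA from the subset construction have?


Subset construction: one DFA state per subset of NFA states.
2^12 = 4096

4096


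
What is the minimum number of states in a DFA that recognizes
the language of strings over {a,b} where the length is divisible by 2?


States track (length) mod 2.
Need 2 states: one per remainder 0..1; accept = remainder 0.

2


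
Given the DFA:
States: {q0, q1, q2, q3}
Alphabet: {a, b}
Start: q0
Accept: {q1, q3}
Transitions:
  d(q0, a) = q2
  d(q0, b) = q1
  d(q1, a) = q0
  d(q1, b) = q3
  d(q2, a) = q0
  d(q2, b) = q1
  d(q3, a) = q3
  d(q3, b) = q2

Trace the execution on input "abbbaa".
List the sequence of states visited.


Input: abbbaa
d(q0, a) = q2
d(q2, b) = q1
d(q1, b) = q3
d(q3, b) = q2
d(q2, a) = q0
d(q0, a) = q2


q0 -> q2 -> q1 -> q3 -> q2 -> q0 -> q2


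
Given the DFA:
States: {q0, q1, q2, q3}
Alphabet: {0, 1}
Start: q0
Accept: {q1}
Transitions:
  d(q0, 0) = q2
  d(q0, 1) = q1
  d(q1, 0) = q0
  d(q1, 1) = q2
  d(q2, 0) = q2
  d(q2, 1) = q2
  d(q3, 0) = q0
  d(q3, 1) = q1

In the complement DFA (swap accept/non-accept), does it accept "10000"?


Trace: q0 -> q1 -> q0 -> q2 -> q2 -> q2
Final: q2
Original accept: {q1}
Complement: q2 is not in original accept

Yes, complement accepts (original rejects)


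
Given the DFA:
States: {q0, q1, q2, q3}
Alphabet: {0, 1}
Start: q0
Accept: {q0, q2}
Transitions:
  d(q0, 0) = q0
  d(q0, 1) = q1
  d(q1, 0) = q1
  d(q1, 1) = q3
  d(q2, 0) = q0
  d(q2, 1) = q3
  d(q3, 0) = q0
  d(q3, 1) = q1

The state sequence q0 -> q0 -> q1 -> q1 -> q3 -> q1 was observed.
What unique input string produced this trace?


Trace back each transition to find the symbol:
  q0 --[0]--> q0
  q0 --[1]--> q1
  q1 --[0]--> q1
  q1 --[1]--> q3
  q3 --[1]--> q1

"01011"


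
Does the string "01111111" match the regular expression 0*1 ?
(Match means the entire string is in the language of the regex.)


|string| = 8; first = '0'; last = '1'

No, "01111111" does not match 0*1


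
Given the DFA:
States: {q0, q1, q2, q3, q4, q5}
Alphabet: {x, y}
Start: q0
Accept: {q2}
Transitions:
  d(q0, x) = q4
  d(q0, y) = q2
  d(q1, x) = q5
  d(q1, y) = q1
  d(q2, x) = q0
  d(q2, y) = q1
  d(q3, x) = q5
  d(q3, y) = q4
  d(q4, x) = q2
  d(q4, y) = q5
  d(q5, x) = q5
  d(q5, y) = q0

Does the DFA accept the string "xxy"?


Trace: q0 -> q4 -> q2 -> q1
Final state: q1
Accept states: {q2}

No, rejected (final state q1 is not an accept state)


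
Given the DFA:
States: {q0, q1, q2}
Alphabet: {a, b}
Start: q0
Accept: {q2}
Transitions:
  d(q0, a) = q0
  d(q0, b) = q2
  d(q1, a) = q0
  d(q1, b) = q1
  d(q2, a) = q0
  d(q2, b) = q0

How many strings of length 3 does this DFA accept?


Enumerating all length-3 strings:
  "aaa" -> q0 [reject]
  "aab" -> q2 [accept]
  "aba" -> q0 [reject]
  "abb" -> q0 [reject]
  "baa" -> q0 [reject]
  "bab" -> q2 [accept]
  "bba" -> q0 [reject]
  "bbb" -> q2 [accept]

3 out of 8


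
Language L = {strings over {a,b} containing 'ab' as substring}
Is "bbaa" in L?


'ab' does not occur

No, "bbaa" is not in L


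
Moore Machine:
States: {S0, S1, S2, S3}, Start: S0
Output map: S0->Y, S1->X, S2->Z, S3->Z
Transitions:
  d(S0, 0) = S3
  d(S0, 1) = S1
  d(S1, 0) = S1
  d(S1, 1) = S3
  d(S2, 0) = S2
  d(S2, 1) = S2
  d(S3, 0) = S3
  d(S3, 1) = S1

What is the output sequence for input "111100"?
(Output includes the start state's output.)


Start: S0 (output Y)
  --1--> S1 (output X)
  --1--> S3 (output Z)
  --1--> S1 (output X)
  --1--> S3 (output Z)
  --0--> S3 (output Z)
  --0--> S3 (output Z)

"YXZXZZZ"


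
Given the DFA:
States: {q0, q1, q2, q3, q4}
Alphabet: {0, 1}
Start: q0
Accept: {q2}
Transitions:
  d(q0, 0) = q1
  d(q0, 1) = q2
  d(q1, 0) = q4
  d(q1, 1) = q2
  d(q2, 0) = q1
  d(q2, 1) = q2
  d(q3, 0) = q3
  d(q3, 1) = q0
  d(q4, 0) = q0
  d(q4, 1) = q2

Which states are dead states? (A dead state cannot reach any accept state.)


Forward reachability from each state:
  q0 -> reaches accept state q2 (live)
  q1 -> reaches accept state q2 (live)
  q2 -> reaches accept state q2 (live)
  q3 -> reaches accept state q2 (live)
  q4 -> reaches accept state q2 (live)

None (all states can reach an accept state)


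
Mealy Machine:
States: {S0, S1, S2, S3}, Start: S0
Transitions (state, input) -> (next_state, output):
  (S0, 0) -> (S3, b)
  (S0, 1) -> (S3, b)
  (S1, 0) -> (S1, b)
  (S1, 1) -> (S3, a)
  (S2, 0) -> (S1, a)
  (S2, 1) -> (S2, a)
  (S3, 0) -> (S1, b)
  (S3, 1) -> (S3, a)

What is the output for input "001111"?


Step-by-step:
  (S0, 0) -> (S3, b)
  (S3, 0) -> (S1, b)
  (S1, 1) -> (S3, a)
  (S3, 1) -> (S3, a)
  (S3, 1) -> (S3, a)
  (S3, 1) -> (S3, a)

"bbaaaa"


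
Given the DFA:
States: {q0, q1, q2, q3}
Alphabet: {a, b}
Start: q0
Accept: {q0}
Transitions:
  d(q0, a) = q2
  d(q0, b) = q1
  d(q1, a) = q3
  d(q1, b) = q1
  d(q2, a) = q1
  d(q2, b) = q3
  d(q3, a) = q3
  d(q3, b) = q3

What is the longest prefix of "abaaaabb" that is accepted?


Run the DFA, marking each prefix where the state is accepting:
  "" -> q0 [accept]
  "a" -> q2 [reject]
  "ab" -> q3 [reject]
  "aba" -> q3 [reject]
  "abaa" -> q3 [reject]
  "abaaa" -> q3 [reject]
  "abaaaa" -> q3 [reject]
  "abaaaab" -> q3 [reject]
  "abaaaabb" -> q3 [reject]

""


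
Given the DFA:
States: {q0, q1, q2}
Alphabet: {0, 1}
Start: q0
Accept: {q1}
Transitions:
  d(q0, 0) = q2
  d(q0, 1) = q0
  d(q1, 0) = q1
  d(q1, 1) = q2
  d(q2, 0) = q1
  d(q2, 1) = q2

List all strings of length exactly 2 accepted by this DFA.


All strings of length 2: 4 total
Accepted: 1

"00"


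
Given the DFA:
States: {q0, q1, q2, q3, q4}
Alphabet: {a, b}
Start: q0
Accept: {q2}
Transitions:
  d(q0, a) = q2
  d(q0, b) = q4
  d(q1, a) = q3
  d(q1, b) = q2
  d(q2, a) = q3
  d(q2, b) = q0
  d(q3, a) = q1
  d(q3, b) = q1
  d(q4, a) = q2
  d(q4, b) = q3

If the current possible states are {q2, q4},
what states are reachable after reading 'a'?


Apply transition on 'a' from each current state:
  d(q2, a) = q3
  d(q4, a) = q2

{q2, q3}


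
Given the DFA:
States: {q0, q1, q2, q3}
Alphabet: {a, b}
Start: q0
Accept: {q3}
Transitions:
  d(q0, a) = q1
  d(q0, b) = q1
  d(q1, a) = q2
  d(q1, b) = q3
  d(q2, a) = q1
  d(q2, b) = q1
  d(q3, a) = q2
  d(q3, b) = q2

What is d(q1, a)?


Looking up transition d(q1, a)

q2


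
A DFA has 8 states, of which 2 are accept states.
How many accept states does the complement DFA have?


Complement swaps accept and non-accept states.
8 - 2 = 6

6


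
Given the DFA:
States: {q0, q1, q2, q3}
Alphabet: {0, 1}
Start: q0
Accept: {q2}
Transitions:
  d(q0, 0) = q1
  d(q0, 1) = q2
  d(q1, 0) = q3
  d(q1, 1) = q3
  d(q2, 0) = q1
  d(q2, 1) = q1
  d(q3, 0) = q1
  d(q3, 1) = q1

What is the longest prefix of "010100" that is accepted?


Run the DFA, marking each prefix where the state is accepting:
  "" -> q0 [reject]
  "0" -> q1 [reject]
  "01" -> q3 [reject]
  "010" -> q1 [reject]
  "0101" -> q3 [reject]
  "01010" -> q1 [reject]
  "010100" -> q3 [reject]

No prefix is accepted


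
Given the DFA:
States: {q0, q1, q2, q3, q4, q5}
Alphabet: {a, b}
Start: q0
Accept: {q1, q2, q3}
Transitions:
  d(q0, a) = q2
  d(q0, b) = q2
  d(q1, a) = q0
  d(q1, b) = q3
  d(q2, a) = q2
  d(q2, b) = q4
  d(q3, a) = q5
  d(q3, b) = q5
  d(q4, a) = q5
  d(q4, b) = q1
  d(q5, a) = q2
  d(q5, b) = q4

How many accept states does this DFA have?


Accept states listed: {q1, q2, q3}
Counting: q1(1) q2(2) q3(3)

3


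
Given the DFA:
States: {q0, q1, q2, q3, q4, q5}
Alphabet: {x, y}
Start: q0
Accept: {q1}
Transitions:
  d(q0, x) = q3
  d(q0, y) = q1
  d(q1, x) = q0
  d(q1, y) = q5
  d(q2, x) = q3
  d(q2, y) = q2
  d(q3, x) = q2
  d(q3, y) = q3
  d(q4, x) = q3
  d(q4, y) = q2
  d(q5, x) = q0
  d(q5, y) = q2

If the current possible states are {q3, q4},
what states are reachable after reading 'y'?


Apply transition on 'y' from each current state:
  d(q3, y) = q3
  d(q4, y) = q2

{q2, q3}


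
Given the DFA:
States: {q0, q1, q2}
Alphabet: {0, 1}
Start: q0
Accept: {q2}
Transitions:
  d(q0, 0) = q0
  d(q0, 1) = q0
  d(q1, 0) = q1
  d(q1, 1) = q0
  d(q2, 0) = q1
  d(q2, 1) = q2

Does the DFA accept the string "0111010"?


Trace: q0 -> q0 -> q0 -> q0 -> q0 -> q0 -> q0 -> q0
Final state: q0
Accept states: {q2}

No, rejected (final state q0 is not an accept state)


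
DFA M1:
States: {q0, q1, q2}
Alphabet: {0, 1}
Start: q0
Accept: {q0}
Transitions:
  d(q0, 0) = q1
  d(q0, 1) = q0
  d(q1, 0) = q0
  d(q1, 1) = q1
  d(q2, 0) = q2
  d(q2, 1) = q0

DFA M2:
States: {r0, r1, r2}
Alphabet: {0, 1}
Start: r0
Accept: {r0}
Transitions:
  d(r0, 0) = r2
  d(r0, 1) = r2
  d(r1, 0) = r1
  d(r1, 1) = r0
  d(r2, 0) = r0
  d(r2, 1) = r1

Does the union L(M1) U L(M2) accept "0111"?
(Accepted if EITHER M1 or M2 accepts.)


M1: final=q1 accepted=False
M2: final=r2 accepted=False

No, union rejects (neither accepts)


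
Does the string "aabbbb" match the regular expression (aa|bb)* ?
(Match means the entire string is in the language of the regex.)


|string| = 6; first = 'a'; last = 'b'

Yes, "aabbbb" matches (aa|bb)*


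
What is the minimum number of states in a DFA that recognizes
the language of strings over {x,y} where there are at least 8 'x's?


States: count = 0, 1, ..., 7, and a final '>= 8' state.
Total: 8 + 1 = 9. Accept = '>= 8' state.

9


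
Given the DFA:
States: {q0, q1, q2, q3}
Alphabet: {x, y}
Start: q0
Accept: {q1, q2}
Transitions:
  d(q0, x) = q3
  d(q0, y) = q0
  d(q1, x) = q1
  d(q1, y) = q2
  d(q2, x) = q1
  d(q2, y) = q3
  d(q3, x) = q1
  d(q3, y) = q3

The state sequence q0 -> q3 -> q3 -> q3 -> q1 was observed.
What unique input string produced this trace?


Trace back each transition to find the symbol:
  q0 --[x]--> q3
  q3 --[y]--> q3
  q3 --[y]--> q3
  q3 --[x]--> q1

"xyyx"


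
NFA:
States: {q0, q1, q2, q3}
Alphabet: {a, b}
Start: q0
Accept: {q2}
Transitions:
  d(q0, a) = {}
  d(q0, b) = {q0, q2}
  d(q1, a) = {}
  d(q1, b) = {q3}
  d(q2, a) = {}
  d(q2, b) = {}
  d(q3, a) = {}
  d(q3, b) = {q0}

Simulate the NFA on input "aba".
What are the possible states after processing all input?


Start: {q0}
  --a--> {}
  --b--> {}
  --a--> {}

{} (empty set, no valid transitions)


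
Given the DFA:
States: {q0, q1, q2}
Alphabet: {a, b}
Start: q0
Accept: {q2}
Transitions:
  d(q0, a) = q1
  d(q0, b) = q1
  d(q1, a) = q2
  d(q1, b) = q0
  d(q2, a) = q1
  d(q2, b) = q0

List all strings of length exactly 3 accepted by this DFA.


All strings of length 3: 8 total
Accepted: 0

None


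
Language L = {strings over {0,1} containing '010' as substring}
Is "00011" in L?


'010' does not occur

No, "00011" is not in L


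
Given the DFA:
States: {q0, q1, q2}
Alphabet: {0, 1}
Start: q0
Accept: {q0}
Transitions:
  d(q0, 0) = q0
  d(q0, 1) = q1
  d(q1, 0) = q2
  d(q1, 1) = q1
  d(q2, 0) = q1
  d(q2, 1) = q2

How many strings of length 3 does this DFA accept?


Enumerating all length-3 strings:
  "000" -> q0 [accept]
  "001" -> q1 [reject]
  "010" -> q2 [reject]
  "011" -> q1 [reject]
  "100" -> q1 [reject]
  "101" -> q2 [reject]
  "110" -> q2 [reject]
  "111" -> q1 [reject]

1 out of 8


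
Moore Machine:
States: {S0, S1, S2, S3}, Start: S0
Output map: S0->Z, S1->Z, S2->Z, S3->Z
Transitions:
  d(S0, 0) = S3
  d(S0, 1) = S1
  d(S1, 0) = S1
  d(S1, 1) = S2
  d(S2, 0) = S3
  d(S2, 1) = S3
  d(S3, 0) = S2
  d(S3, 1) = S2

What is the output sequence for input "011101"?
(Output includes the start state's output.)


Start: S0 (output Z)
  --0--> S3 (output Z)
  --1--> S2 (output Z)
  --1--> S3 (output Z)
  --1--> S2 (output Z)
  --0--> S3 (output Z)
  --1--> S2 (output Z)

"ZZZZZZZ"


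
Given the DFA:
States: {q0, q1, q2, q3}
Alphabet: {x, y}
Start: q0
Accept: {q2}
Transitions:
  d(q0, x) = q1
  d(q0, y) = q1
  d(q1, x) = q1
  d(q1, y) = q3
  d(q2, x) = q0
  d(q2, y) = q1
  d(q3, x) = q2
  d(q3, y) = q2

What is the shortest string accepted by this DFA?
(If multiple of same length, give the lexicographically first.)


BFS by string length (lex-first path to each state shown):
  len 0: q0<-""
  len 1: q1<-"x"
  len 2: q1<-"xx", q3<-"xy"
  len 3: q1<-"xxx", q2<-"xyx", q3<-"xxy"
Found accept state at length 3.

"xyx"


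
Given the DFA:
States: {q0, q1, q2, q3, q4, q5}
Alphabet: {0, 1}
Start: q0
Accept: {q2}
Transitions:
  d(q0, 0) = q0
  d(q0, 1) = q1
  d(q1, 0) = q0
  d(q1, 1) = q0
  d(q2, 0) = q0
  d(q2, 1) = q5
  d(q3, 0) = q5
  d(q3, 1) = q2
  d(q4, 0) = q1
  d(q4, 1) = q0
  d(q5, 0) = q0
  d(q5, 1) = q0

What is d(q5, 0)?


Looking up transition d(q5, 0)

q0


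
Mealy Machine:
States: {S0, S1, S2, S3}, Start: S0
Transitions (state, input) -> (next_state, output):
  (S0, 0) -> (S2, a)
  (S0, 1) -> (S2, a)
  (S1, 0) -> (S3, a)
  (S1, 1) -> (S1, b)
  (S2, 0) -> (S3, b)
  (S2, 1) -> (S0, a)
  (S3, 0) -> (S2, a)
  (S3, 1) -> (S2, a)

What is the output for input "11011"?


Step-by-step:
  (S0, 1) -> (S2, a)
  (S2, 1) -> (S0, a)
  (S0, 0) -> (S2, a)
  (S2, 1) -> (S0, a)
  (S0, 1) -> (S2, a)

"aaaaa"


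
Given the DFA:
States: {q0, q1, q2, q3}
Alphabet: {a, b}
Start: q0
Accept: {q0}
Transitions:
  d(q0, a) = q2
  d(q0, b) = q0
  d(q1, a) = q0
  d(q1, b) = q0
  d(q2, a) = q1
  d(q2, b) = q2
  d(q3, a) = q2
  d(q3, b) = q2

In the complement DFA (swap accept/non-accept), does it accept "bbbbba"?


Trace: q0 -> q0 -> q0 -> q0 -> q0 -> q0 -> q2
Final: q2
Original accept: {q0}
Complement: q2 is not in original accept

Yes, complement accepts (original rejects)


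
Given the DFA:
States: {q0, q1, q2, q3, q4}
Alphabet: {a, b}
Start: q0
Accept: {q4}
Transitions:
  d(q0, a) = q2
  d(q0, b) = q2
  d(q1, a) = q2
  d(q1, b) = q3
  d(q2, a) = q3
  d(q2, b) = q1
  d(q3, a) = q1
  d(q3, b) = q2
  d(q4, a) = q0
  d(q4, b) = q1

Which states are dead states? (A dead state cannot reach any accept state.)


Forward reachability from each state:
  q0 -> reaches {q0, q1, q2, q3}, no accept state (dead)
  q1 -> reaches {q1, q2, q3}, no accept state (dead)
  q2 -> reaches {q1, q2, q3}, no accept state (dead)
  q3 -> reaches {q1, q2, q3}, no accept state (dead)
  q4 -> reaches accept state q4 (live)

{q0, q1, q2, q3}


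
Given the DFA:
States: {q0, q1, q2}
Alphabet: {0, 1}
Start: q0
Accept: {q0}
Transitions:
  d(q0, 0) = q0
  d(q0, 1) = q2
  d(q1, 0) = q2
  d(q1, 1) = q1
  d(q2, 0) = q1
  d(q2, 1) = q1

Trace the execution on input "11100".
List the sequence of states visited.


Input: 11100
d(q0, 1) = q2
d(q2, 1) = q1
d(q1, 1) = q1
d(q1, 0) = q2
d(q2, 0) = q1


q0 -> q2 -> q1 -> q1 -> q2 -> q1


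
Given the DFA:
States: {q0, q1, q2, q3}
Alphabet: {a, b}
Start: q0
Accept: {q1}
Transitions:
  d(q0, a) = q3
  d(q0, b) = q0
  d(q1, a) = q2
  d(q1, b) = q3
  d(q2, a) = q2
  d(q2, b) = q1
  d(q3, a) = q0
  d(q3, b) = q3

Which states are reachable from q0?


BFS from q0:
  layer 0: {q0}
  layer 1: {q3}

{q0, q3}


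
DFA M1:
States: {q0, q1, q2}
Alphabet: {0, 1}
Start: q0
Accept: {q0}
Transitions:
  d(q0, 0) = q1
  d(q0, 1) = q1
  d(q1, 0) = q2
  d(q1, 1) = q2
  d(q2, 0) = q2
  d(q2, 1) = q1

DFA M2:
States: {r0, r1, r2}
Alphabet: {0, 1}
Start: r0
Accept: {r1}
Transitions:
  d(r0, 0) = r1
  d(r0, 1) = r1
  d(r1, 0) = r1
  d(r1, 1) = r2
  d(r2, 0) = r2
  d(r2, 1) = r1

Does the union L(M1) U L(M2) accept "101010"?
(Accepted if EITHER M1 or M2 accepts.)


M1: final=q2 accepted=False
M2: final=r1 accepted=True

Yes, union accepts


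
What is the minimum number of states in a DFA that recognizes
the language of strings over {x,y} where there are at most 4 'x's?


States: count = 0, 1, ..., 4 (all accepting; 5 states), plus a dead state for count > 4.
Total: 5 + 1 = 6.

6


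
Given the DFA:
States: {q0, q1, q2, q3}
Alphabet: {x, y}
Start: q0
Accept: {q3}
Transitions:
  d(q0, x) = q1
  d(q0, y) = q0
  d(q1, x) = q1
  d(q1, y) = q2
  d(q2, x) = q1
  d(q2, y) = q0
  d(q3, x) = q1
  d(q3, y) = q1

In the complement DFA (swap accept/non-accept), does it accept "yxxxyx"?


Trace: q0 -> q0 -> q1 -> q1 -> q1 -> q2 -> q1
Final: q1
Original accept: {q3}
Complement: q1 is not in original accept

Yes, complement accepts (original rejects)


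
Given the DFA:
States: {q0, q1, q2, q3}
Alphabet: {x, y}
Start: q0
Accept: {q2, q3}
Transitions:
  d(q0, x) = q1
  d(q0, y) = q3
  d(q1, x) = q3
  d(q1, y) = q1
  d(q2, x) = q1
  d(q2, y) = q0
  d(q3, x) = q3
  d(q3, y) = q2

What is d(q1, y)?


Looking up transition d(q1, y)

q1


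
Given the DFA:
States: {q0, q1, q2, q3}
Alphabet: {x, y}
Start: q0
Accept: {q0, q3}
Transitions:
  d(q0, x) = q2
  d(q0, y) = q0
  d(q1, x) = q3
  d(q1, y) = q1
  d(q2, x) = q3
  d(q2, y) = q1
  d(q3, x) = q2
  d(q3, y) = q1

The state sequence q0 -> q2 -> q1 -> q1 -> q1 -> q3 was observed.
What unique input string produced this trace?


Trace back each transition to find the symbol:
  q0 --[x]--> q2
  q2 --[y]--> q1
  q1 --[y]--> q1
  q1 --[y]--> q1
  q1 --[x]--> q3

"xyyyx"


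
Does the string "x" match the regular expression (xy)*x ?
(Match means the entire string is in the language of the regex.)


|string| = 1; first = 'x'; last = 'x'

Yes, "x" matches (xy)*x


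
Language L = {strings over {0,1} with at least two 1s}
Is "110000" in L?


count('1') = 2

Yes, "110000" is in L
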